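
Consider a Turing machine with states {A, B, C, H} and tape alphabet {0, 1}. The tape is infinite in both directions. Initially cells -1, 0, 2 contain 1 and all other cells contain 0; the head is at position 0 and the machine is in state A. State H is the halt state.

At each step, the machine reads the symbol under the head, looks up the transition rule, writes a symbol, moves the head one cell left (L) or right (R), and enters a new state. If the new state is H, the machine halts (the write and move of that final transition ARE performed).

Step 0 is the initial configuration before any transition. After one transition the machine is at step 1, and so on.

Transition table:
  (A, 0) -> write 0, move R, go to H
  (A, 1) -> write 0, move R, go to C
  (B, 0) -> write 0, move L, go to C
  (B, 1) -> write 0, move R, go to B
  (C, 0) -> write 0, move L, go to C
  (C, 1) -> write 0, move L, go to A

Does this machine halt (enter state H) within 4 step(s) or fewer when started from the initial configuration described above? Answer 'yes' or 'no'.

Answer: no

Derivation:
Step 1: in state A at pos 0, read 1 -> (A,1)->write 0,move R,goto C. Now: state=C, head=1, tape[-2..3]=010010 (head:    ^)
Step 2: in state C at pos 1, read 0 -> (C,0)->write 0,move L,goto C. Now: state=C, head=0, tape[-2..3]=010010 (head:   ^)
Step 3: in state C at pos 0, read 0 -> (C,0)->write 0,move L,goto C. Now: state=C, head=-1, tape[-2..3]=010010 (head:  ^)
Step 4: in state C at pos -1, read 1 -> (C,1)->write 0,move L,goto A. Now: state=A, head=-2, tape[-3..3]=0000010 (head:  ^)
After 4 step(s): state = A (not H) -> not halted within 4 -> no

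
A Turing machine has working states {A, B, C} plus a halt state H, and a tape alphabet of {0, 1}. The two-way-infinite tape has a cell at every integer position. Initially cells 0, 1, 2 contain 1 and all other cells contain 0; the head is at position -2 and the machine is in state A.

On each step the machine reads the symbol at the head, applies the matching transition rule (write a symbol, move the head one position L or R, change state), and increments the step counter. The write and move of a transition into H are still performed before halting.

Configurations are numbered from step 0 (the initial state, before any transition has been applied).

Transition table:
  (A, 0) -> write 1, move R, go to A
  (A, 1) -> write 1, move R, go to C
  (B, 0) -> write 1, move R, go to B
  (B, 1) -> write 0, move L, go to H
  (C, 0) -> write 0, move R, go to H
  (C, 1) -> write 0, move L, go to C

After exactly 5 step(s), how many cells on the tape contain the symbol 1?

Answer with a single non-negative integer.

Step 1: in state A at pos -2, read 0 -> (A,0)->write 1,move R,goto A. Now: state=A, head=-1, tape[-3..3]=0101110 (head:   ^)
Step 2: in state A at pos -1, read 0 -> (A,0)->write 1,move R,goto A. Now: state=A, head=0, tape[-3..3]=0111110 (head:    ^)
Step 3: in state A at pos 0, read 1 -> (A,1)->write 1,move R,goto C. Now: state=C, head=1, tape[-3..3]=0111110 (head:     ^)
Step 4: in state C at pos 1, read 1 -> (C,1)->write 0,move L,goto C. Now: state=C, head=0, tape[-3..3]=0111010 (head:    ^)
Step 5: in state C at pos 0, read 1 -> (C,1)->write 0,move L,goto C. Now: state=C, head=-1, tape[-3..3]=0110010 (head:   ^)
Cells containing 1 after step 5: {-2, -1, 2} -> 3 cell(s)

Answer: 3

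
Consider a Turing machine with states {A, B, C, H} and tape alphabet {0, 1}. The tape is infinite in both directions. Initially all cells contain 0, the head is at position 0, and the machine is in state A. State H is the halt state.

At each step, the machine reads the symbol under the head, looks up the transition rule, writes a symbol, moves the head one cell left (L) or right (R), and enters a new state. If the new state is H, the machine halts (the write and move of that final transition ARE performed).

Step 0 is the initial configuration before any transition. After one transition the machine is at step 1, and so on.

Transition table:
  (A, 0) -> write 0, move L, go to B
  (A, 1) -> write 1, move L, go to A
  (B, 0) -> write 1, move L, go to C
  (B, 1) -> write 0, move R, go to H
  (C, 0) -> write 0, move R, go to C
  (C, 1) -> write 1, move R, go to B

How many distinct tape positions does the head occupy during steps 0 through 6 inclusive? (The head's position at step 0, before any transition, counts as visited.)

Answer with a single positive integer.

Answer: 3

Derivation:
Step 1: in state A at pos 0, read 0 -> (A,0)->write 0,move L,goto B. Now: state=B, head=-1, tape[-2..1]=0000 (head:  ^)
Step 2: in state B at pos -1, read 0 -> (B,0)->write 1,move L,goto C. Now: state=C, head=-2, tape[-3..1]=00100 (head:  ^)
Step 3: in state C at pos -2, read 0 -> (C,0)->write 0,move R,goto C. Now: state=C, head=-1, tape[-3..1]=00100 (head:   ^)
Step 4: in state C at pos -1, read 1 -> (C,1)->write 1,move R,goto B. Now: state=B, head=0, tape[-3..1]=00100 (head:    ^)
Step 5: in state B at pos 0, read 0 -> (B,0)->write 1,move L,goto C. Now: state=C, head=-1, tape[-3..1]=00110 (head:   ^)
Step 6: in state C at pos -1, read 1 -> (C,1)->write 1,move R,goto B. Now: state=B, head=0, tape[-3..1]=00110 (head:    ^)
Head positions at steps 0..6: starting at 0, distinct positions visited = {-2, -1, 0} -> 3 position(s)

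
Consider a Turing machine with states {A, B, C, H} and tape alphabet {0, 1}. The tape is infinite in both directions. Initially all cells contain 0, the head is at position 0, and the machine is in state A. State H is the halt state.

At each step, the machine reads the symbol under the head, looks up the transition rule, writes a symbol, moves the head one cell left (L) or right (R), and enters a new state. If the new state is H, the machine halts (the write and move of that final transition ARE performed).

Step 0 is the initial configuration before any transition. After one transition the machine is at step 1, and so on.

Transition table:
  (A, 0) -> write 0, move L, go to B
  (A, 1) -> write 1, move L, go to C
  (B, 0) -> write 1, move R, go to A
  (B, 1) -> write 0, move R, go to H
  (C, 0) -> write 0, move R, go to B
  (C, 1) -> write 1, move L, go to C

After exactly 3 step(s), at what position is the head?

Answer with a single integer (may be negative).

Step 1: in state A at pos 0, read 0 -> (A,0)->write 0,move L,goto B. Now: state=B, head=-1, tape[-2..1]=0000 (head:  ^)
Step 2: in state B at pos -1, read 0 -> (B,0)->write 1,move R,goto A. Now: state=A, head=0, tape[-2..1]=0100 (head:   ^)
Step 3: in state A at pos 0, read 0 -> (A,0)->write 0,move L,goto B. Now: state=B, head=-1, tape[-2..1]=0100 (head:  ^)

Answer: -1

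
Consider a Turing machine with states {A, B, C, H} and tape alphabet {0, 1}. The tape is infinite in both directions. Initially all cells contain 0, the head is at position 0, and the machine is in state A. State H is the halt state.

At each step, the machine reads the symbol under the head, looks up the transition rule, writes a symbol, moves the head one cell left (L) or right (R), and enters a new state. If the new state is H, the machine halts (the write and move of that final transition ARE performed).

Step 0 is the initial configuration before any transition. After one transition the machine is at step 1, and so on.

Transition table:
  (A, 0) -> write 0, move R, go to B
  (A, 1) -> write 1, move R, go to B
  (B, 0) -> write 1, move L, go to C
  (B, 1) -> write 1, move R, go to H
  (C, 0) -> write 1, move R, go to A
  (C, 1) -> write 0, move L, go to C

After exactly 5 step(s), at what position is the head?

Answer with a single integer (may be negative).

Answer: 1

Derivation:
Step 1: in state A at pos 0, read 0 -> (A,0)->write 0,move R,goto B. Now: state=B, head=1, tape[-1..2]=0000 (head:   ^)
Step 2: in state B at pos 1, read 0 -> (B,0)->write 1,move L,goto C. Now: state=C, head=0, tape[-1..2]=0010 (head:  ^)
Step 3: in state C at pos 0, read 0 -> (C,0)->write 1,move R,goto A. Now: state=A, head=1, tape[-1..2]=0110 (head:   ^)
Step 4: in state A at pos 1, read 1 -> (A,1)->write 1,move R,goto B. Now: state=B, head=2, tape[-1..3]=01100 (head:    ^)
Step 5: in state B at pos 2, read 0 -> (B,0)->write 1,move L,goto C. Now: state=C, head=1, tape[-1..3]=01110 (head:   ^)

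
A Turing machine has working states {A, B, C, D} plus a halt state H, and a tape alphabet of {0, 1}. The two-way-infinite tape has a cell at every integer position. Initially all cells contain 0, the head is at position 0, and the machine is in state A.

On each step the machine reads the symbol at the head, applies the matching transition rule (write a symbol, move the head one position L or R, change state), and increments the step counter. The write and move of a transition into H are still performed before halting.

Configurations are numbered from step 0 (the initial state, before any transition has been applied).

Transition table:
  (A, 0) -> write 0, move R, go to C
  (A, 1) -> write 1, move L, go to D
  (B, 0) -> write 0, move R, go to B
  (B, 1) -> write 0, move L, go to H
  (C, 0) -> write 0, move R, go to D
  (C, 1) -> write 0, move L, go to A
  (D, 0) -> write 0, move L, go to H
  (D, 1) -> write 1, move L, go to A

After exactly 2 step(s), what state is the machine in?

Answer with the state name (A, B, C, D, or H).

Answer: D

Derivation:
Step 1: in state A at pos 0, read 0 -> (A,0)->write 0,move R,goto C. Now: state=C, head=1, tape[-1..2]=0000 (head:   ^)
Step 2: in state C at pos 1, read 0 -> (C,0)->write 0,move R,goto D. Now: state=D, head=2, tape[-1..3]=00000 (head:    ^)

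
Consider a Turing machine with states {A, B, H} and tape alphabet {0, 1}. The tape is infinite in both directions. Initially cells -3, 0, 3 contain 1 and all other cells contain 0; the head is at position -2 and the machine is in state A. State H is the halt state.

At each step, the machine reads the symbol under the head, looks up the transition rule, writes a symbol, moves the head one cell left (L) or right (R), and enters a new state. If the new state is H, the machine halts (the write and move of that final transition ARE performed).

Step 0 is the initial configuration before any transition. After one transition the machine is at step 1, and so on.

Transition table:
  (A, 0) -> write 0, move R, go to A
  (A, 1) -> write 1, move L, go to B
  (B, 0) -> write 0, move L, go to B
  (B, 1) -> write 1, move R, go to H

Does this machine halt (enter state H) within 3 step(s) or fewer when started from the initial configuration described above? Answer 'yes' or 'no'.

Step 1: in state A at pos -2, read 0 -> (A,0)->write 0,move R,goto A. Now: state=A, head=-1, tape[-4..4]=010010010 (head:    ^)
Step 2: in state A at pos -1, read 0 -> (A,0)->write 0,move R,goto A. Now: state=A, head=0, tape[-4..4]=010010010 (head:     ^)
Step 3: in state A at pos 0, read 1 -> (A,1)->write 1,move L,goto B. Now: state=B, head=-1, tape[-4..4]=010010010 (head:    ^)
After 3 step(s): state = B (not H) -> not halted within 3 -> no

Answer: no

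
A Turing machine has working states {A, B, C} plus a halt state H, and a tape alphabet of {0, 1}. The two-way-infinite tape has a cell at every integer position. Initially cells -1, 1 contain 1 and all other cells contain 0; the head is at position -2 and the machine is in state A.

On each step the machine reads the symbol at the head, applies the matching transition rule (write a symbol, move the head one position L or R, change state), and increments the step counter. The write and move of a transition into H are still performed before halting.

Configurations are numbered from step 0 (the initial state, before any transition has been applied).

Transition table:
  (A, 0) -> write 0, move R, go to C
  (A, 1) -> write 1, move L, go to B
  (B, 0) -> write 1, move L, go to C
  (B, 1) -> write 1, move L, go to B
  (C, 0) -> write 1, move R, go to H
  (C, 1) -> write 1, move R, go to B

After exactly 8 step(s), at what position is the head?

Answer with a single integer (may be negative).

Step 1: in state A at pos -2, read 0 -> (A,0)->write 0,move R,goto C. Now: state=C, head=-1, tape[-3..2]=001010 (head:   ^)
Step 2: in state C at pos -1, read 1 -> (C,1)->write 1,move R,goto B. Now: state=B, head=0, tape[-3..2]=001010 (head:    ^)
Step 3: in state B at pos 0, read 0 -> (B,0)->write 1,move L,goto C. Now: state=C, head=-1, tape[-3..2]=001110 (head:   ^)
Step 4: in state C at pos -1, read 1 -> (C,1)->write 1,move R,goto B. Now: state=B, head=0, tape[-3..2]=001110 (head:    ^)
Step 5: in state B at pos 0, read 1 -> (B,1)->write 1,move L,goto B. Now: state=B, head=-1, tape[-3..2]=001110 (head:   ^)
Step 6: in state B at pos -1, read 1 -> (B,1)->write 1,move L,goto B. Now: state=B, head=-2, tape[-3..2]=001110 (head:  ^)
Step 7: in state B at pos -2, read 0 -> (B,0)->write 1,move L,goto C. Now: state=C, head=-3, tape[-4..2]=0011110 (head:  ^)
Step 8: in state C at pos -3, read 0 -> (C,0)->write 1,move R,goto H. Now: state=H, head=-2, tape[-4..2]=0111110 (head:   ^)

Answer: -2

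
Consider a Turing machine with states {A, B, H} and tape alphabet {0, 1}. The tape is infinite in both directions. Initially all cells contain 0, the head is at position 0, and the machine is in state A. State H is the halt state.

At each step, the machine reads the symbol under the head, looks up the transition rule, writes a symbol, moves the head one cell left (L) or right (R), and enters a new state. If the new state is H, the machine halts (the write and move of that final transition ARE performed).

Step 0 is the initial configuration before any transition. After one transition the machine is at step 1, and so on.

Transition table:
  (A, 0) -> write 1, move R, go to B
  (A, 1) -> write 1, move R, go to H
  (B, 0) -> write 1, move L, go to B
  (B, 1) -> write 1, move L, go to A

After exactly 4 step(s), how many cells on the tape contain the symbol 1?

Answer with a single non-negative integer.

Answer: 3

Derivation:
Step 1: in state A at pos 0, read 0 -> (A,0)->write 1,move R,goto B. Now: state=B, head=1, tape[-1..2]=0100 (head:   ^)
Step 2: in state B at pos 1, read 0 -> (B,0)->write 1,move L,goto B. Now: state=B, head=0, tape[-1..2]=0110 (head:  ^)
Step 3: in state B at pos 0, read 1 -> (B,1)->write 1,move L,goto A. Now: state=A, head=-1, tape[-2..2]=00110 (head:  ^)
Step 4: in state A at pos -1, read 0 -> (A,0)->write 1,move R,goto B. Now: state=B, head=0, tape[-2..2]=01110 (head:   ^)
Cells containing 1 after step 4: {-1, 0, 1} -> 3 cell(s)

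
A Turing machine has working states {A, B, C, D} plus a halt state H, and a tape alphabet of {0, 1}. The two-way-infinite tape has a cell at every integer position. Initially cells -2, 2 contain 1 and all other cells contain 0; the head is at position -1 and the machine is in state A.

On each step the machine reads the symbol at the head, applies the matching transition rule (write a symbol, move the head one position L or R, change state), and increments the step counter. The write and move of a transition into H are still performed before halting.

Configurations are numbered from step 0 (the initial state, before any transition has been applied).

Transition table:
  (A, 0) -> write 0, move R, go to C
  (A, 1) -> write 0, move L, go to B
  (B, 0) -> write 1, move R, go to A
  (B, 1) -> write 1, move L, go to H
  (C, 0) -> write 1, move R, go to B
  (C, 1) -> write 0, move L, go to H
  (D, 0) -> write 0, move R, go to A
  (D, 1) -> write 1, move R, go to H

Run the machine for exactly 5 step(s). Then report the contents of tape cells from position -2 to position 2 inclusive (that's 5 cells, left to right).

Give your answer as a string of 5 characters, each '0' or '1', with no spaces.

Step 1: in state A at pos -1, read 0 -> (A,0)->write 0,move R,goto C. Now: state=C, head=0, tape[-3..3]=0100010 (head:    ^)
Step 2: in state C at pos 0, read 0 -> (C,0)->write 1,move R,goto B. Now: state=B, head=1, tape[-3..3]=0101010 (head:     ^)
Step 3: in state B at pos 1, read 0 -> (B,0)->write 1,move R,goto A. Now: state=A, head=2, tape[-3..3]=0101110 (head:      ^)
Step 4: in state A at pos 2, read 1 -> (A,1)->write 0,move L,goto B. Now: state=B, head=1, tape[-3..3]=0101100 (head:     ^)
Step 5: in state B at pos 1, read 1 -> (B,1)->write 1,move L,goto H. Now: state=H, head=0, tape[-3..3]=0101100 (head:    ^)

Answer: 10110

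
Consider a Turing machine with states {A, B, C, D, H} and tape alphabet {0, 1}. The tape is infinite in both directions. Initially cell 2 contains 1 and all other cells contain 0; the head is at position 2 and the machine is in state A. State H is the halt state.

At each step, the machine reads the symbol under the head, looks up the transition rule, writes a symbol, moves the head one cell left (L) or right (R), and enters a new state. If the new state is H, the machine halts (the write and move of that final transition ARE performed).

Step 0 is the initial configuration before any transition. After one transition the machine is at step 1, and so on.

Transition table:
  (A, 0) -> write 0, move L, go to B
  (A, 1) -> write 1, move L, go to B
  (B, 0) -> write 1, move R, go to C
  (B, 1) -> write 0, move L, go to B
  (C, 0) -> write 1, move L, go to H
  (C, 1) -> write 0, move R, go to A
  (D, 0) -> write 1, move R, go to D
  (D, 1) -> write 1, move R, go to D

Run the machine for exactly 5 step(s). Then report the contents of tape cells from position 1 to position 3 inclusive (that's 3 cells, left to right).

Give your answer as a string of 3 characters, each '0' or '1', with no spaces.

Answer: 110

Derivation:
Step 1: in state A at pos 2, read 1 -> (A,1)->write 1,move L,goto B. Now: state=B, head=1, tape[0..3]=0010 (head:  ^)
Step 2: in state B at pos 1, read 0 -> (B,0)->write 1,move R,goto C. Now: state=C, head=2, tape[0..3]=0110 (head:   ^)
Step 3: in state C at pos 2, read 1 -> (C,1)->write 0,move R,goto A. Now: state=A, head=3, tape[0..4]=01000 (head:    ^)
Step 4: in state A at pos 3, read 0 -> (A,0)->write 0,move L,goto B. Now: state=B, head=2, tape[0..4]=01000 (head:   ^)
Step 5: in state B at pos 2, read 0 -> (B,0)->write 1,move R,goto C. Now: state=C, head=3, tape[0..4]=01100 (head:    ^)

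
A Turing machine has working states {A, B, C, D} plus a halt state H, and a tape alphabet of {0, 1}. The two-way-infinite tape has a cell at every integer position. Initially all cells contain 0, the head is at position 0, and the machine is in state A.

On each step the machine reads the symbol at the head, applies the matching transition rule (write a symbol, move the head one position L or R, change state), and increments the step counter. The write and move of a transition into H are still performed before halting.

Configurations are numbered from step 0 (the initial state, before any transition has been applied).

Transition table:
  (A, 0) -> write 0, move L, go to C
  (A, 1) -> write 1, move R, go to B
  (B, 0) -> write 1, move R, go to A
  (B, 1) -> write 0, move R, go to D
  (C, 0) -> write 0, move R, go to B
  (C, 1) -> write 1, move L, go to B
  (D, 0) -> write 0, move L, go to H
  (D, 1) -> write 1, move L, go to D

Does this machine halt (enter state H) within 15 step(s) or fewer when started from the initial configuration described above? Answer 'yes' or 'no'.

Step 1: in state A at pos 0, read 0 -> (A,0)->write 0,move L,goto C. Now: state=C, head=-1, tape[-2..1]=0000 (head:  ^)
Step 2: in state C at pos -1, read 0 -> (C,0)->write 0,move R,goto B. Now: state=B, head=0, tape[-2..1]=0000 (head:   ^)
Step 3: in state B at pos 0, read 0 -> (B,0)->write 1,move R,goto A. Now: state=A, head=1, tape[-2..2]=00100 (head:    ^)
Step 4: in state A at pos 1, read 0 -> (A,0)->write 0,move L,goto C. Now: state=C, head=0, tape[-2..2]=00100 (head:   ^)
Step 5: in state C at pos 0, read 1 -> (C,1)->write 1,move L,goto B. Now: state=B, head=-1, tape[-2..2]=00100 (head:  ^)
Step 6: in state B at pos -1, read 0 -> (B,0)->write 1,move R,goto A. Now: state=A, head=0, tape[-2..2]=01100 (head:   ^)
Step 7: in state A at pos 0, read 1 -> (A,1)->write 1,move R,goto B. Now: state=B, head=1, tape[-2..2]=01100 (head:    ^)
Step 8: in state B at pos 1, read 0 -> (B,0)->write 1,move R,goto A. Now: state=A, head=2, tape[-2..3]=011100 (head:     ^)
Step 9: in state A at pos 2, read 0 -> (A,0)->write 0,move L,goto C. Now: state=C, head=1, tape[-2..3]=011100 (head:    ^)
Step 10: in state C at pos 1, read 1 -> (C,1)->write 1,move L,goto B. Now: state=B, head=0, tape[-2..3]=011100 (head:   ^)
Step 11: in state B at pos 0, read 1 -> (B,1)->write 0,move R,goto D. Now: state=D, head=1, tape[-2..3]=010100 (head:    ^)
Step 12: in state D at pos 1, read 1 -> (D,1)->write 1,move L,goto D. Now: state=D, head=0, tape[-2..3]=010100 (head:   ^)
Step 13: in state D at pos 0, read 0 -> (D,0)->write 0,move L,goto H. Now: state=H, head=-1, tape[-2..3]=010100 (head:  ^)
State H reached at step 13; 13 <= 15 -> yes

Answer: yes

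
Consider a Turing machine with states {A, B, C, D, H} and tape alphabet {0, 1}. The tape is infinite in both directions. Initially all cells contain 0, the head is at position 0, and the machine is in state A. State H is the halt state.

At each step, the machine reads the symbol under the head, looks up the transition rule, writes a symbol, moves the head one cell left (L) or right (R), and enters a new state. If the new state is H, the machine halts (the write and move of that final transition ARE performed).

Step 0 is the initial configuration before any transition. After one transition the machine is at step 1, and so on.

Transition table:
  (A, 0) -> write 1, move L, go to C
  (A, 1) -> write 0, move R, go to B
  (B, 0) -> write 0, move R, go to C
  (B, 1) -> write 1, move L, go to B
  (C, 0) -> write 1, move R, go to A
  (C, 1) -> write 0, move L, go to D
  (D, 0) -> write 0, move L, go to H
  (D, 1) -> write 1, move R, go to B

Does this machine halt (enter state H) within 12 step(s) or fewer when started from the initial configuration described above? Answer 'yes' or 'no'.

Step 1: in state A at pos 0, read 0 -> (A,0)->write 1,move L,goto C. Now: state=C, head=-1, tape[-2..1]=0010 (head:  ^)
Step 2: in state C at pos -1, read 0 -> (C,0)->write 1,move R,goto A. Now: state=A, head=0, tape[-2..1]=0110 (head:   ^)
Step 3: in state A at pos 0, read 1 -> (A,1)->write 0,move R,goto B. Now: state=B, head=1, tape[-2..2]=01000 (head:    ^)
Step 4: in state B at pos 1, read 0 -> (B,0)->write 0,move R,goto C. Now: state=C, head=2, tape[-2..3]=010000 (head:     ^)
Step 5: in state C at pos 2, read 0 -> (C,0)->write 1,move R,goto A. Now: state=A, head=3, tape[-2..4]=0100100 (head:      ^)
Step 6: in state A at pos 3, read 0 -> (A,0)->write 1,move L,goto C. Now: state=C, head=2, tape[-2..4]=0100110 (head:     ^)
Step 7: in state C at pos 2, read 1 -> (C,1)->write 0,move L,goto D. Now: state=D, head=1, tape[-2..4]=0100010 (head:    ^)
Step 8: in state D at pos 1, read 0 -> (D,0)->write 0,move L,goto H. Now: state=H, head=0, tape[-2..4]=0100010 (head:   ^)
State H reached at step 8; 8 <= 12 -> yes

Answer: yes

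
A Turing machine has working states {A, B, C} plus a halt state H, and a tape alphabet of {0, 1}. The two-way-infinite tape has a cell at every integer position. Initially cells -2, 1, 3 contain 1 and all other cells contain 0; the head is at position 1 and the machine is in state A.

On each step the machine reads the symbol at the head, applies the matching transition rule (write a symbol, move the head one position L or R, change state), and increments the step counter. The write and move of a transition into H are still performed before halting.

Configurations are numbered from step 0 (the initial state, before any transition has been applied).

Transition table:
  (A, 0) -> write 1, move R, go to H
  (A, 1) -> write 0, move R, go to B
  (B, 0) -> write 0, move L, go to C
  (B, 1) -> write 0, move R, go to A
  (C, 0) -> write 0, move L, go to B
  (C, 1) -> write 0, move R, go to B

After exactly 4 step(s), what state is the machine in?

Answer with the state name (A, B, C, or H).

Step 1: in state A at pos 1, read 1 -> (A,1)->write 0,move R,goto B. Now: state=B, head=2, tape[-3..4]=01000010 (head:      ^)
Step 2: in state B at pos 2, read 0 -> (B,0)->write 0,move L,goto C. Now: state=C, head=1, tape[-3..4]=01000010 (head:     ^)
Step 3: in state C at pos 1, read 0 -> (C,0)->write 0,move L,goto B. Now: state=B, head=0, tape[-3..4]=01000010 (head:    ^)
Step 4: in state B at pos 0, read 0 -> (B,0)->write 0,move L,goto C. Now: state=C, head=-1, tape[-3..4]=01000010 (head:   ^)

Answer: C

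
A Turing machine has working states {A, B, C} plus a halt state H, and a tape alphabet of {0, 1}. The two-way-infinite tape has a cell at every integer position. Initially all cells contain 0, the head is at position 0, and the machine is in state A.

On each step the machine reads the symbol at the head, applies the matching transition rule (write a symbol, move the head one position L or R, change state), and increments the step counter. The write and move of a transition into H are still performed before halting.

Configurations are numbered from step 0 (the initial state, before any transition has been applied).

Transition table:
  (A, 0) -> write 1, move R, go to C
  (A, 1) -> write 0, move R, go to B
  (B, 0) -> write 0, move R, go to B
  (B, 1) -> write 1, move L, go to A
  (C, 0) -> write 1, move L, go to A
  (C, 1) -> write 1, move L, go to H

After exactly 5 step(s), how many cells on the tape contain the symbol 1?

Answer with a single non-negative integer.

Step 1: in state A at pos 0, read 0 -> (A,0)->write 1,move R,goto C. Now: state=C, head=1, tape[-1..2]=0100 (head:   ^)
Step 2: in state C at pos 1, read 0 -> (C,0)->write 1,move L,goto A. Now: state=A, head=0, tape[-1..2]=0110 (head:  ^)
Step 3: in state A at pos 0, read 1 -> (A,1)->write 0,move R,goto B. Now: state=B, head=1, tape[-1..2]=0010 (head:   ^)
Step 4: in state B at pos 1, read 1 -> (B,1)->write 1,move L,goto A. Now: state=A, head=0, tape[-1..2]=0010 (head:  ^)
Step 5: in state A at pos 0, read 0 -> (A,0)->write 1,move R,goto C. Now: state=C, head=1, tape[-1..2]=0110 (head:   ^)
Cells containing 1 after step 5: {0, 1} -> 2 cell(s)

Answer: 2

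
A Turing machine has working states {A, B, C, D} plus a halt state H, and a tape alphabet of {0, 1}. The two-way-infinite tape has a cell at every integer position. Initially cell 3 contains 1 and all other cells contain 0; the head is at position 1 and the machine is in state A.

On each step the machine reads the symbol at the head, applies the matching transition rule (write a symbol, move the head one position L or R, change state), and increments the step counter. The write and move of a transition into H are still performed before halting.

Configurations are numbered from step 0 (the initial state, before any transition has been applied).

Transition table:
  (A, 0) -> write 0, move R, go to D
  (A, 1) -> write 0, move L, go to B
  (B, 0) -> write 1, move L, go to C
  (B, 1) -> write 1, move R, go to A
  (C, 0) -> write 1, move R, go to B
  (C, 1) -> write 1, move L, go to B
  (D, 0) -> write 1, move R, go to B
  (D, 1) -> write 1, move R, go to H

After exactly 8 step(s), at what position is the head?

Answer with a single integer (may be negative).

Step 1: in state A at pos 1, read 0 -> (A,0)->write 0,move R,goto D. Now: state=D, head=2, tape[0..4]=00010 (head:   ^)
Step 2: in state D at pos 2, read 0 -> (D,0)->write 1,move R,goto B. Now: state=B, head=3, tape[0..4]=00110 (head:    ^)
Step 3: in state B at pos 3, read 1 -> (B,1)->write 1,move R,goto A. Now: state=A, head=4, tape[0..5]=001100 (head:     ^)
Step 4: in state A at pos 4, read 0 -> (A,0)->write 0,move R,goto D. Now: state=D, head=5, tape[0..6]=0011000 (head:      ^)
Step 5: in state D at pos 5, read 0 -> (D,0)->write 1,move R,goto B. Now: state=B, head=6, tape[0..7]=00110100 (head:       ^)
Step 6: in state B at pos 6, read 0 -> (B,0)->write 1,move L,goto C. Now: state=C, head=5, tape[0..7]=00110110 (head:      ^)
Step 7: in state C at pos 5, read 1 -> (C,1)->write 1,move L,goto B. Now: state=B, head=4, tape[0..7]=00110110 (head:     ^)
Step 8: in state B at pos 4, read 0 -> (B,0)->write 1,move L,goto C. Now: state=C, head=3, tape[0..7]=00111110 (head:    ^)

Answer: 3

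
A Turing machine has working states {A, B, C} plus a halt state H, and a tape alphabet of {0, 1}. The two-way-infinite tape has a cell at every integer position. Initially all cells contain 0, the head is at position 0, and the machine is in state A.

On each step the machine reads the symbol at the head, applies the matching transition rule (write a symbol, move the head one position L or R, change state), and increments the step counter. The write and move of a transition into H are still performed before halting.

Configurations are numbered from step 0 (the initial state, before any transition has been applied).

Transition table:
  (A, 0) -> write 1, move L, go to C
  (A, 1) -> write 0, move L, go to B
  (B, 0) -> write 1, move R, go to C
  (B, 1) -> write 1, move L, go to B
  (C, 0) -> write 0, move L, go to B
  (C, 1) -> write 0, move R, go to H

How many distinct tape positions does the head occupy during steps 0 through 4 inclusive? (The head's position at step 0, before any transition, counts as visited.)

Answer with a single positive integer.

Answer: 3

Derivation:
Step 1: in state A at pos 0, read 0 -> (A,0)->write 1,move L,goto C. Now: state=C, head=-1, tape[-2..1]=0010 (head:  ^)
Step 2: in state C at pos -1, read 0 -> (C,0)->write 0,move L,goto B. Now: state=B, head=-2, tape[-3..1]=00010 (head:  ^)
Step 3: in state B at pos -2, read 0 -> (B,0)->write 1,move R,goto C. Now: state=C, head=-1, tape[-3..1]=01010 (head:   ^)
Step 4: in state C at pos -1, read 0 -> (C,0)->write 0,move L,goto B. Now: state=B, head=-2, tape[-3..1]=01010 (head:  ^)
Head positions at steps 0..4: starting at 0, distinct positions visited = {-2, -1, 0} -> 3 position(s)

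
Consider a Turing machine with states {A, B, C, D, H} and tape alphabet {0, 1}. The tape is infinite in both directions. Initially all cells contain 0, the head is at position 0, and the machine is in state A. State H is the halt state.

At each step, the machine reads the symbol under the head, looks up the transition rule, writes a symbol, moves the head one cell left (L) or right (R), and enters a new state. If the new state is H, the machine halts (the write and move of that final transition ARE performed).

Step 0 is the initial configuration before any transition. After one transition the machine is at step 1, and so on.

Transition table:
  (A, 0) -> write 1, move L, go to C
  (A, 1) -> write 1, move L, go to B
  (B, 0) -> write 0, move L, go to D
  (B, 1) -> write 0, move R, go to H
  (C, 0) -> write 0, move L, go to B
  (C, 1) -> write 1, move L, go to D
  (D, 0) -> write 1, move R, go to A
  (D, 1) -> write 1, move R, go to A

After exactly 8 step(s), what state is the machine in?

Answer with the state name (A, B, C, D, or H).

Step 1: in state A at pos 0, read 0 -> (A,0)->write 1,move L,goto C. Now: state=C, head=-1, tape[-2..1]=0010 (head:  ^)
Step 2: in state C at pos -1, read 0 -> (C,0)->write 0,move L,goto B. Now: state=B, head=-2, tape[-3..1]=00010 (head:  ^)
Step 3: in state B at pos -2, read 0 -> (B,0)->write 0,move L,goto D. Now: state=D, head=-3, tape[-4..1]=000010 (head:  ^)
Step 4: in state D at pos -3, read 0 -> (D,0)->write 1,move R,goto A. Now: state=A, head=-2, tape[-4..1]=010010 (head:   ^)
Step 5: in state A at pos -2, read 0 -> (A,0)->write 1,move L,goto C. Now: state=C, head=-3, tape[-4..1]=011010 (head:  ^)
Step 6: in state C at pos -3, read 1 -> (C,1)->write 1,move L,goto D. Now: state=D, head=-4, tape[-5..1]=0011010 (head:  ^)
Step 7: in state D at pos -4, read 0 -> (D,0)->write 1,move R,goto A. Now: state=A, head=-3, tape[-5..1]=0111010 (head:   ^)
Step 8: in state A at pos -3, read 1 -> (A,1)->write 1,move L,goto B. Now: state=B, head=-4, tape[-5..1]=0111010 (head:  ^)

Answer: B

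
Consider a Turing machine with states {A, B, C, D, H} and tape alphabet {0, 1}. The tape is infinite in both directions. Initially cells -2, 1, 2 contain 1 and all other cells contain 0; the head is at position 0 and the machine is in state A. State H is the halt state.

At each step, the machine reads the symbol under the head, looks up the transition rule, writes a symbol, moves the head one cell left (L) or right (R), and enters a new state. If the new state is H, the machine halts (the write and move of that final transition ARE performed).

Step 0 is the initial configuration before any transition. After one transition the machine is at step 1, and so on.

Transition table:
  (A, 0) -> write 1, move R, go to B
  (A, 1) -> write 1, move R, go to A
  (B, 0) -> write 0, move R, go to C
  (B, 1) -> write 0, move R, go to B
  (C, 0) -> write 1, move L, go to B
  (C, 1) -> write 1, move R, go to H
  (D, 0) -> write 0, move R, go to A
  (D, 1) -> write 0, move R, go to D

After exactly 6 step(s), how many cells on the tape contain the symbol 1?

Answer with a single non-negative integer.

Answer: 3

Derivation:
Step 1: in state A at pos 0, read 0 -> (A,0)->write 1,move R,goto B. Now: state=B, head=1, tape[-3..3]=0101110 (head:     ^)
Step 2: in state B at pos 1, read 1 -> (B,1)->write 0,move R,goto B. Now: state=B, head=2, tape[-3..3]=0101010 (head:      ^)
Step 3: in state B at pos 2, read 1 -> (B,1)->write 0,move R,goto B. Now: state=B, head=3, tape[-3..4]=01010000 (head:       ^)
Step 4: in state B at pos 3, read 0 -> (B,0)->write 0,move R,goto C. Now: state=C, head=4, tape[-3..5]=010100000 (head:        ^)
Step 5: in state C at pos 4, read 0 -> (C,0)->write 1,move L,goto B. Now: state=B, head=3, tape[-3..5]=010100010 (head:       ^)
Step 6: in state B at pos 3, read 0 -> (B,0)->write 0,move R,goto C. Now: state=C, head=4, tape[-3..5]=010100010 (head:        ^)
Cells containing 1 after step 6: {-2, 0, 4} -> 3 cell(s)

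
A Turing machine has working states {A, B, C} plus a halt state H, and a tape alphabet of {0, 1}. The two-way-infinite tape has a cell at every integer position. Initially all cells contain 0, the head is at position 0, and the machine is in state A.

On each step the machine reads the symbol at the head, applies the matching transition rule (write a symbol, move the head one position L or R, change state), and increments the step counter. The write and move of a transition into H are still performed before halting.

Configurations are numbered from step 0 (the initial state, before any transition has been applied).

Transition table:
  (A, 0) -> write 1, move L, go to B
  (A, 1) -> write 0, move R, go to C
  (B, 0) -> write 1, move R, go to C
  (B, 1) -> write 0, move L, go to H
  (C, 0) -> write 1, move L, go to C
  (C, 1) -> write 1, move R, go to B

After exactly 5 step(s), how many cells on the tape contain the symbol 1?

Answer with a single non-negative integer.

Answer: 4

Derivation:
Step 1: in state A at pos 0, read 0 -> (A,0)->write 1,move L,goto B. Now: state=B, head=-1, tape[-2..1]=0010 (head:  ^)
Step 2: in state B at pos -1, read 0 -> (B,0)->write 1,move R,goto C. Now: state=C, head=0, tape[-2..1]=0110 (head:   ^)
Step 3: in state C at pos 0, read 1 -> (C,1)->write 1,move R,goto B. Now: state=B, head=1, tape[-2..2]=01100 (head:    ^)
Step 4: in state B at pos 1, read 0 -> (B,0)->write 1,move R,goto C. Now: state=C, head=2, tape[-2..3]=011100 (head:     ^)
Step 5: in state C at pos 2, read 0 -> (C,0)->write 1,move L,goto C. Now: state=C, head=1, tape[-2..3]=011110 (head:    ^)
Cells containing 1 after step 5: {-1, 0, 1, 2} -> 4 cell(s)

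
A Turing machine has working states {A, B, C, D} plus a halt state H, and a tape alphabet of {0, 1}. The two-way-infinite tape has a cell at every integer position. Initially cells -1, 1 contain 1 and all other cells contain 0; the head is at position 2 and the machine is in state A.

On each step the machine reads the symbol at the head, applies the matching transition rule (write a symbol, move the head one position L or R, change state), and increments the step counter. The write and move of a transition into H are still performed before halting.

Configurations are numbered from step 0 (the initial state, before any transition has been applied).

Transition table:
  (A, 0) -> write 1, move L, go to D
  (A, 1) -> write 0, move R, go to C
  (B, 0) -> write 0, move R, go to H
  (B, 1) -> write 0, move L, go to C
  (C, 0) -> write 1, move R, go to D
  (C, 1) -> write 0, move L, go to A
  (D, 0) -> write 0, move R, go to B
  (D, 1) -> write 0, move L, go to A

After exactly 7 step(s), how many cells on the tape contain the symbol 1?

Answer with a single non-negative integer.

Step 1: in state A at pos 2, read 0 -> (A,0)->write 1,move L,goto D. Now: state=D, head=1, tape[-2..3]=010110 (head:    ^)
Step 2: in state D at pos 1, read 1 -> (D,1)->write 0,move L,goto A. Now: state=A, head=0, tape[-2..3]=010010 (head:   ^)
Step 3: in state A at pos 0, read 0 -> (A,0)->write 1,move L,goto D. Now: state=D, head=-1, tape[-2..3]=011010 (head:  ^)
Step 4: in state D at pos -1, read 1 -> (D,1)->write 0,move L,goto A. Now: state=A, head=-2, tape[-3..3]=0001010 (head:  ^)
Step 5: in state A at pos -2, read 0 -> (A,0)->write 1,move L,goto D. Now: state=D, head=-3, tape[-4..3]=00101010 (head:  ^)
Step 6: in state D at pos -3, read 0 -> (D,0)->write 0,move R,goto B. Now: state=B, head=-2, tape[-4..3]=00101010 (head:   ^)
Step 7: in state B at pos -2, read 1 -> (B,1)->write 0,move L,goto C. Now: state=C, head=-3, tape[-4..3]=00001010 (head:  ^)
Cells containing 1 after step 7: {0, 2} -> 2 cell(s)

Answer: 2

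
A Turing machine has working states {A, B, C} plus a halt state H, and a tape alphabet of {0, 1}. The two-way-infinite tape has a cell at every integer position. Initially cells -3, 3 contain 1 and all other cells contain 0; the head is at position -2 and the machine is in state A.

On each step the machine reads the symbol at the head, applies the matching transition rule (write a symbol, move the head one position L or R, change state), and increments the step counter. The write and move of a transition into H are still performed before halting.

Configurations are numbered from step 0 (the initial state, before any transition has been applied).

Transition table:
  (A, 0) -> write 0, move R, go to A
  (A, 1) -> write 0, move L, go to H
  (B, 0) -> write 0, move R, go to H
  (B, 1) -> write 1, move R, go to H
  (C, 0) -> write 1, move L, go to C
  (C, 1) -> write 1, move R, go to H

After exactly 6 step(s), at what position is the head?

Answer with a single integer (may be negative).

Answer: 2

Derivation:
Step 1: in state A at pos -2, read 0 -> (A,0)->write 0,move R,goto A. Now: state=A, head=-1, tape[-4..4]=010000010 (head:    ^)
Step 2: in state A at pos -1, read 0 -> (A,0)->write 0,move R,goto A. Now: state=A, head=0, tape[-4..4]=010000010 (head:     ^)
Step 3: in state A at pos 0, read 0 -> (A,0)->write 0,move R,goto A. Now: state=A, head=1, tape[-4..4]=010000010 (head:      ^)
Step 4: in state A at pos 1, read 0 -> (A,0)->write 0,move R,goto A. Now: state=A, head=2, tape[-4..4]=010000010 (head:       ^)
Step 5: in state A at pos 2, read 0 -> (A,0)->write 0,move R,goto A. Now: state=A, head=3, tape[-4..4]=010000010 (head:        ^)
Step 6: in state A at pos 3, read 1 -> (A,1)->write 0,move L,goto H. Now: state=H, head=2, tape[-4..4]=010000000 (head:       ^)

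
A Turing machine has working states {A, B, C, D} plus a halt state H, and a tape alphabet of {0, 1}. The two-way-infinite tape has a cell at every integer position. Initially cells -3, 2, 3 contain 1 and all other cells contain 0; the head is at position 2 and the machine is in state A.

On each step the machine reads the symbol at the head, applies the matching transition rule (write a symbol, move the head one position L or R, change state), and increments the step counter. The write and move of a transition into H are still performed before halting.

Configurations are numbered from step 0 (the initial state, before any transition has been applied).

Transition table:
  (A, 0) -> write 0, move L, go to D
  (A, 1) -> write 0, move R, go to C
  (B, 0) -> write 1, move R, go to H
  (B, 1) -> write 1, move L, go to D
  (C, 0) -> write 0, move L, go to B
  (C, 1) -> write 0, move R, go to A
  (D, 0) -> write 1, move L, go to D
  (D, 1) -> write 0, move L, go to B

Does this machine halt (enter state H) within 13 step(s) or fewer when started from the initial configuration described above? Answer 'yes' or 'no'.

Answer: yes

Derivation:
Step 1: in state A at pos 2, read 1 -> (A,1)->write 0,move R,goto C. Now: state=C, head=3, tape[-4..4]=010000010 (head:        ^)
Step 2: in state C at pos 3, read 1 -> (C,1)->write 0,move R,goto A. Now: state=A, head=4, tape[-4..5]=0100000000 (head:         ^)
Step 3: in state A at pos 4, read 0 -> (A,0)->write 0,move L,goto D. Now: state=D, head=3, tape[-4..5]=0100000000 (head:        ^)
Step 4: in state D at pos 3, read 0 -> (D,0)->write 1,move L,goto D. Now: state=D, head=2, tape[-4..5]=0100000100 (head:       ^)
Step 5: in state D at pos 2, read 0 -> (D,0)->write 1,move L,goto D. Now: state=D, head=1, tape[-4..5]=0100001100 (head:      ^)
Step 6: in state D at pos 1, read 0 -> (D,0)->write 1,move L,goto D. Now: state=D, head=0, tape[-4..5]=0100011100 (head:     ^)
Step 7: in state D at pos 0, read 0 -> (D,0)->write 1,move L,goto D. Now: state=D, head=-1, tape[-4..5]=0100111100 (head:    ^)
Step 8: in state D at pos -1, read 0 -> (D,0)->write 1,move L,goto D. Now: state=D, head=-2, tape[-4..5]=0101111100 (head:   ^)
Step 9: in state D at pos -2, read 0 -> (D,0)->write 1,move L,goto D. Now: state=D, head=-3, tape[-4..5]=0111111100 (head:  ^)
Step 10: in state D at pos -3, read 1 -> (D,1)->write 0,move L,goto B. Now: state=B, head=-4, tape[-5..5]=00011111100 (head:  ^)
Step 11: in state B at pos -4, read 0 -> (B,0)->write 1,move R,goto H. Now: state=H, head=-3, tape[-5..5]=01011111100 (head:   ^)
State H reached at step 11; 11 <= 13 -> yes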